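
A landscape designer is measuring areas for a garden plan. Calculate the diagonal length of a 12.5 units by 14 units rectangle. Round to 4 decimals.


Shape: rectangle (diagonal via Pythagoras)
Sides: 12.5 units and 14 units
Formula: d = sqrt(l^2 + w^2)
l^2 = 156.25, w^2 = 196
l^2 + w^2 = 352.25
d = sqrt(352.25)
d = 18.7683
18.7683 units


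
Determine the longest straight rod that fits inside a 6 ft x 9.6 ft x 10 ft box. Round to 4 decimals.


Shape: rectangular box (space diagonal)
l = 6 ft, w = 9.6 ft, h = 10 ft
Visualize: the diagonal of the base, then a right triangle with that diagonal and the height.
Formula: d = sqrt(l^2 + w^2 + h^2)
l^2 + w^2 + h^2 = 36 + 92.16 + 100 = 228.16
d = sqrt(228.16)
d = 15.105
15.105 ft


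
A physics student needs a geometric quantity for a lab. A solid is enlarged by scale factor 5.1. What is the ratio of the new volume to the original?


Linear scale factor k = 5.1
Rule: under a linear scaling by k, volumes scale by k^3.
k^3 = 5.1 * 5.1 * 5.1
k^3 = 26.01 * 5.1
k^3 = 132.651
Volume scales by a factor of 132.651.
132.651 (dimensionless)


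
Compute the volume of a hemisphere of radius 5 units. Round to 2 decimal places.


Shape: hemisphere (half of a sphere)
Radius r = 5 units
Formula: V = (1/2) * (4/3) * pi * r^3 = (2/3) * pi * r^3
r^3 = 125
(2/3) * 125 = 83.333333
V = 83.333333 * pi
V = 261.8
261.8 units^3


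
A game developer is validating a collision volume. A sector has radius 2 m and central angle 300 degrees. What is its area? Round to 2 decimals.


Shape: circular sector
Radius r = 2 m, Angle = 300 degrees
Formula: A = (angle/360) * pi * r^2
r^2 = 4
Fraction of circle = 300/360
A = (300/360) * pi * 4
A = 3.333333 * pi
A = 10.47
10.47 m^2


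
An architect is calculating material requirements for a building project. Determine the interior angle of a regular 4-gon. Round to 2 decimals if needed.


Shape: regular square (4 sides)
Formula: interior angle = (n - 2) * 180 / n
(n - 2) = 2
(n - 2) * 180 = 360
angle = 360 / 4
angle = 90
90 degrees


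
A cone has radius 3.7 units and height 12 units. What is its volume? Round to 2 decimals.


Shape: cone
Radius r = 3.7 units, Height h = 12 units
Formula: V = (1/3) * pi * r^2 * h
r^2 = 13.69
pi * r^2 * h = pi * 13.69 * 12 = 164.28 * pi
V = 164.28 * pi / 3
V = 172.03
172.03 units^3


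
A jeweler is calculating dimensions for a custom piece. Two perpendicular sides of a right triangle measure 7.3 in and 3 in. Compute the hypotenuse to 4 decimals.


Shape: right triangle
Legs a = 7.3 in, b = 3 in
Formula: c = sqrt(a^2 + b^2)
a^2 = 53.29, b^2 = 9
a^2 + b^2 = 62.29
c = sqrt(62.29)
c = 7.8924
7.8924 in


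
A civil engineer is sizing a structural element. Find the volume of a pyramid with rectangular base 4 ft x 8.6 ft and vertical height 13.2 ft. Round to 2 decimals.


Shape: rectangular pyramid
Base: 4 ft x 8.6 ft, Height h = 13.2 ft
Formula: V = (1/3) * base_area * h
base_area = 4 * 8.6 = 34.4
base_area * h = 34.4 * 13.2 = 454.08
V = 454.08 / 3
V = 151.36
151.36 ft^3


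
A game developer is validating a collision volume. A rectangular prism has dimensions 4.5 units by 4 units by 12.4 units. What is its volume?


Shape: rectangular prism
l = 4.5 units, w = 4 units, h = 12.4 units
Formula: V = l * w * h
V = 4.5 * 4 * 12.4
V = 18 * 12.4
V = 223.2
223.2 units^3


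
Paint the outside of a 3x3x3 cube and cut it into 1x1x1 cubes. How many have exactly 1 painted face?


Large cube: 3 x 3 x 3, cut into unit cubes.
n = 3, so n - 2 = 1
Cubes with 1 painted face lie in the interior of each face.
A cube has 6 faces; each contributes (n - 2)^2 = 1 such cubes.
Count = 6 * 1 = 6
6 unit cubes


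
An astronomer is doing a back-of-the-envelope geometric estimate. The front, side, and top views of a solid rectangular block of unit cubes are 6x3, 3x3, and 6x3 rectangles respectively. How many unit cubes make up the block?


Orthographic views of a solid rectangular block:
Front view 6 x 3 -> length = 6, height = 3
Side view 3 x 3 -> width = 3, height = 3 (consistent)
Top view 6 x 3 -> confirms length = 6, width = 3
The block is 6 x 3 x 3.
Total unit cubes = 6 * 3 * 3 = 54
54 unit cubes


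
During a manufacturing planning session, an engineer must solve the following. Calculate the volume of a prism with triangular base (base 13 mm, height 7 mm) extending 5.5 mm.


Shape: triangular prism
Triangle base = 13 mm, triangle height = 7 mm, prism length L = 5.5 mm
Formula: V = (1/2 * b * h_tri) * L
Cross-section area = 0.5 * 13 * 7 = 45.5
V = 45.5 * 5.5
V = 250.25
250.25 mm^3


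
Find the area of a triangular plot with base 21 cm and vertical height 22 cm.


Shape: triangle
Base b = 21 cm, Height h = 22 cm
Formula: A = (1/2) * b * h
A = 0.5 * 21 * 22
A = 0.5 * 462
A = 231
231 cm^2


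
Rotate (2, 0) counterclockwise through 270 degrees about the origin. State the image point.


Transformation: rotation about the origin
Original point: (2, 0)
Rule for 270 deg counterclockwise: (x, y) -> (y, -x)
Apply: (2, 0) -> (0, -2)
(0, -2)


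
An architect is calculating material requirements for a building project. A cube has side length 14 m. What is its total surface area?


Shape: cube
Side s = 14 m
A cube has 6 square faces.
Formula: SA = 6 * s^2
s^2 = 196
SA = 6 * 196
SA = 1176
1176 m^2


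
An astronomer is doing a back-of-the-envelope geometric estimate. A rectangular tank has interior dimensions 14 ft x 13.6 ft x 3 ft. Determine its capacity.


Shape: rectangular prism
l = 14 ft, w = 13.6 ft, h = 3 ft
Formula: V = l * w * h
V = 14 * 13.6 * 3
V = 190.4 * 3
V = 571.2
571.2 ft^3


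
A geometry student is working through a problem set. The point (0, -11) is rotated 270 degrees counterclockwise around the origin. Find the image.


Transformation: rotation about the origin
Original point: (0, -11)
Rule for 270 deg counterclockwise: (x, y) -> (y, -x)
Apply: (0, -11) -> (-11, 0)
(-11, 0)


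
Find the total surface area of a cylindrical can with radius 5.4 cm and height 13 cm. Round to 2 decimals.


Shape: closed cylinder
Radius r = 5.4 cm, Height h = 13 cm
Formula: SA = 2*pi*r^2 + 2*pi*r*h = 2*pi*r*(r + h)
r + h = 18.4
2 * r * (r + h) = 2 * 5.4 * 18.4 = 198.72
SA = 198.72 * pi
SA = 624.3
624.3 cm^2


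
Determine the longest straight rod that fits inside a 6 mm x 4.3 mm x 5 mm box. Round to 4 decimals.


Shape: rectangular box (space diagonal)
l = 6 mm, w = 4.3 mm, h = 5 mm
Visualize: the diagonal of the base, then a right triangle with that diagonal and the height.
Formula: d = sqrt(l^2 + w^2 + h^2)
l^2 + w^2 + h^2 = 36 + 18.49 + 25 = 79.49
d = sqrt(79.49)
d = 8.9157
8.9157 mm


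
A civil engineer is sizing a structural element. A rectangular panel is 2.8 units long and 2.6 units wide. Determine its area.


Shape: rectangle
Length l = 2.8 units, Width w = 2.6 units
Formula: A = l * w
A = 2.8 * 2.6
A = 7.28
7.28 units^2


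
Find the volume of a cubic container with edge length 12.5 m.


Shape: cube
Side s = 12.5 m
Formula: V = s^3
V = 12.5 * 12.5 * 12.5
V = 156.25 * 12.5
V = 1953.125
1953.125 m^3


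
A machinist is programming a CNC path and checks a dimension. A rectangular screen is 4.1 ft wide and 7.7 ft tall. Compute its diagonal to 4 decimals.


Shape: rectangle (diagonal via Pythagoras)
Sides: 4.1 ft and 7.7 ft
Formula: d = sqrt(l^2 + w^2)
l^2 = 16.81, w^2 = 59.29
l^2 + w^2 = 76.1
d = sqrt(76.1)
d = 8.7235
8.7235 ft


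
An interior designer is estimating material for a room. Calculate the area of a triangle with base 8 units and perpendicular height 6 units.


Shape: triangle
Base b = 8 units, Height h = 6 units
Formula: A = (1/2) * b * h
A = 0.5 * 8 * 6
A = 0.5 * 48
A = 24
24 units^2


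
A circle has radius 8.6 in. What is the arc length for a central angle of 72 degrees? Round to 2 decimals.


Shape: circular arc
Radius r = 8.6 in, Angle = 72 degrees
Formula: L = (angle/360) * 2 * pi * r
2 * pi * r = 17.2 * pi
L = (72/360) * 17.2 * pi
L = 3.44 * pi
L = 10.81
10.81 in


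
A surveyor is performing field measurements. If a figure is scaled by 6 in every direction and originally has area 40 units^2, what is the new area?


Linear scale factor k = 6
Original area = 40 units^2
Rule: under a linear scaling by k, areas scale by k^2.
k^2 = 6^2 = 36
New area = 40 * 36
New area = 1440
1440 units^2


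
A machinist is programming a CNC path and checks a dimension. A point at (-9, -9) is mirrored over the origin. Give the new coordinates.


Transformation: reflection
Original point: (-9, -9)
Rule for reflection through the origin: (x, y) -> (-x, -y)
Apply: (-9, -9) -> (9, 9)
(9, 9)


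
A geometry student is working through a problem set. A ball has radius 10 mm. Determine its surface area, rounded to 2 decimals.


Shape: sphere
Radius r = 10 mm
Formula: SA = 4 * pi * r^2
r^2 = 100
SA = 4 * pi * 100
SA = 400 * pi
SA = 1256.64
1256.64 mm^2


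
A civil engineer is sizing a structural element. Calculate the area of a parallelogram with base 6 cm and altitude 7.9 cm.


Shape: parallelogram
Base b = 6 cm, Height h = 7.9 cm
Formula: A = b * h
A = 6 * 7.9
A = 47.4
47.4 cm^2


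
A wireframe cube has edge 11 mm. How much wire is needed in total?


Shape: cube
Side s = 11 mm
A cube has 12 edges, all equal.
Formula: total edge length = 12 * s
Total = 12 * 11
Total = 132
132 mm


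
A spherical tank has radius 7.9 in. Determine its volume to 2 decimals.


Shape: sphere
Radius r = 7.9 in
Formula: V = (4/3) * pi * r^3
r^3 = 493.039
(4/3) * 493.039 = 657.385333
V = 657.385333 * pi
V = 2065.24
2065.24 in^3


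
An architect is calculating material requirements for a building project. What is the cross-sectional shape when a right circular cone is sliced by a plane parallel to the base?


Solid: right circular cone
Cutting plane: parallel to the base
Visualize the intersection of the plane with the solid's surface.
The boundary of the cut region is a circle.
circle


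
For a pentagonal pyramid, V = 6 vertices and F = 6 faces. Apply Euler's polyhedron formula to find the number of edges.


Polyhedron: pentagonal pyramid
Euler's formula for convex polyhedra: V - E + F = 2
Given: V = 6 vertices and F = 6 faces
Solve for E:
E = V + F - 2 = 6 + 6 - 2 = 10
10 edges


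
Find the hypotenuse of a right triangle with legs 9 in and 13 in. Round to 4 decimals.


Shape: right triangle
Legs a = 9 in, b = 13 in
Formula: c = sqrt(a^2 + b^2)
a^2 = 81, b^2 = 169
a^2 + b^2 = 250
c = sqrt(250)
c = 15.8114
15.8114 in


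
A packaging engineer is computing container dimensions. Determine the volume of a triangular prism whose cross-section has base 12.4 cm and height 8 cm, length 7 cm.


Shape: triangular prism
Triangle base = 12.4 cm, triangle height = 8 cm, prism length L = 7 cm
Formula: V = (1/2 * b * h_tri) * L
Cross-section area = 0.5 * 12.4 * 8 = 49.6
V = 49.6 * 7
V = 347.2
347.2 cm^3


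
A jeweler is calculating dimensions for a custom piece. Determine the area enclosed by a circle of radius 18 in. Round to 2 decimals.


Shape: circle
Radius r = 18 in
Formula: A = pi * r^2
r^2 = 18^2 = 324
A = pi * 324
A = 1017.88
1017.88 in^2


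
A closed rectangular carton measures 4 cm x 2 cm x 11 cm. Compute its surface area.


Shape: rectangular prism
l = 4 cm, w = 2 cm, h = 11 cm
Formula: SA = 2(lw + lh + wh)
lw = 8, lh = 44, wh = 22
lw + lh + wh = 74
SA = 2 * 74
SA = 148
148 cm^2


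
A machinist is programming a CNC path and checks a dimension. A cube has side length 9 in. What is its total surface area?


Shape: cube
Side s = 9 in
A cube has 6 square faces.
Formula: SA = 6 * s^2
s^2 = 81
SA = 6 * 81
SA = 486
486 in^2


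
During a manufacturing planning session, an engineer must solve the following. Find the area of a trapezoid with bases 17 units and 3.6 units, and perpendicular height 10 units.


Shape: trapezoid
Parallel sides a = 17 units, b = 3.6 units; Height h = 10 units
Formula: A = (a + b) * h / 2
a + b = 17 + 3.6 = 20.6
A = 20.6 * 10 / 2
A = 206 / 2
A = 103
103 units^2


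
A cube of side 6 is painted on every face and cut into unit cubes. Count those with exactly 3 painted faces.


Large cube: 6 x 6 x 6, cut into unit cubes.
Cubes with 3 painted faces are at the corners. A cube always has 8 corners.
Count = 8
8 unit cubes


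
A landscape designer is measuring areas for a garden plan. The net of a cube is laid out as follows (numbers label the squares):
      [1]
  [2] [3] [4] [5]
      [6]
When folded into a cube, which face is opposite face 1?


Net: cross layout. Take square 3 as the base (bottom).
Fold the four squares in the horizontal row up around 3: 2 -> left, 4 -> right, 5 wraps to the top.
Fold 1 and 6 up from 3: 1 -> back, 6 -> front.
Opposite pairs are therefore: (1, 6), (2, 4), (3, 5).
Face 1 is opposite face 6.
face 6


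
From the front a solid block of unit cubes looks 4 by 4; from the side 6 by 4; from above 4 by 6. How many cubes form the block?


Orthographic views of a solid rectangular block:
Front view 4 x 4 -> length = 4, height = 4
Side view 6 x 4 -> width = 6, height = 4 (consistent)
Top view 4 x 6 -> confirms length = 4, width = 6
The block is 4 x 6 x 4.
Total unit cubes = 4 * 6 * 4 = 96
96 unit cubes


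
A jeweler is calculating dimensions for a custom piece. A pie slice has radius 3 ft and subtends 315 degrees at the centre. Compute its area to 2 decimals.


Shape: circular sector
Radius r = 3 ft, Angle = 315 degrees
Formula: A = (angle/360) * pi * r^2
r^2 = 9
Fraction of circle = 315/360
A = (315/360) * pi * 9
A = 7.875 * pi
A = 24.74
24.74 ft^2


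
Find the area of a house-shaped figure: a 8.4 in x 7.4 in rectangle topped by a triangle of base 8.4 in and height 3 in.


Composite shape: rectangle + triangle
Rectangle area = 8.4 * 7.4 = 62.16
Triangle area = 0.5 * 8.4 * 3 = 12.6
Total = 62.16 + 12.6
Total = 74.76
74.76 in^2


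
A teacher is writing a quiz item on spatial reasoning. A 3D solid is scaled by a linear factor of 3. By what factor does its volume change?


Linear scale factor k = 3
Rule: under a linear scaling by k, volumes scale by k^3.
k^3 = 3 * 3 * 3
k^3 = 9 * 3
k^3 = 27
Volume scales by a factor of 27.
27 (dimensionless)


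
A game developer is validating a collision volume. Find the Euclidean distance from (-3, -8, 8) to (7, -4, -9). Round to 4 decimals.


3D distance between two points
P1 = (-3, -8, 8), P2 = (7, -4, -9)
Formula: d = sqrt((x2-x1)^2 + (y2-y1)^2 + (z2-z1)^2)
dx = 7 - -3 = 10
dy = -4 - -8 = 4
dz = -9 - 8 = -17
dx^2 + dy^2 + dz^2 = 100 + 16 + 289 = 405
d = sqrt(405)
d = 20.1246
20.1246 units


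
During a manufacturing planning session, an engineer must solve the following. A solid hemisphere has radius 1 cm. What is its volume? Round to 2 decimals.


Shape: hemisphere (half of a sphere)
Radius r = 1 cm
Formula: V = (1/2) * (4/3) * pi * r^3 = (2/3) * pi * r^3
r^3 = 1
(2/3) * 1 = 0.666667
V = 0.666667 * pi
V = 2.09
2.09 cm^3


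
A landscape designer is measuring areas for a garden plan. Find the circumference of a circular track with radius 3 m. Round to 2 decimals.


Shape: circle
Radius r = 3 m
Formula: C = 2 * pi * r
C = 2 * pi * 3
C = 6 * pi
C = 18.85
18.85 m


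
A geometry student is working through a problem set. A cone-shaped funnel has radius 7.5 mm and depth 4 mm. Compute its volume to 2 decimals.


Shape: cone
Radius r = 7.5 mm, Height h = 4 mm
Formula: V = (1/3) * pi * r^2 * h
r^2 = 56.25
pi * r^2 * h = pi * 56.25 * 4 = 225 * pi
V = 225 * pi / 3
V = 235.62
235.62 mm^3


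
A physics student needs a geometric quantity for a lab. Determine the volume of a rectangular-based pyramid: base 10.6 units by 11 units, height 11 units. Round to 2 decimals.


Shape: rectangular pyramid
Base: 10.6 units x 11 units, Height h = 11 units
Formula: V = (1/3) * base_area * h
base_area = 10.6 * 11 = 116.6
base_area * h = 116.6 * 11 = 1282.6
V = 1282.6 / 3
V = 427.53
427.53 units^3


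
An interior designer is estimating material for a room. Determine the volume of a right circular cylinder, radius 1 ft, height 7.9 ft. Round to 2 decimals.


Shape: cylinder
Radius r = 1 ft, Height h = 7.9 ft
Formula: V = pi * r^2 * h
r^2 = 1
V = pi * 1 * 7.9
V = 7.9 * pi
V = 24.82
24.82 ft^3


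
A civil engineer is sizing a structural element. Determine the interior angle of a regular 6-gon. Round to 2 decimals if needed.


Shape: regular hexagon (6 sides)
Formula: interior angle = (n - 2) * 180 / n
(n - 2) = 4
(n - 2) * 180 = 720
angle = 720 / 6
angle = 120
120 degrees


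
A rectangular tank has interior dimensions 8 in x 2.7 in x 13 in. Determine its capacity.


Shape: rectangular prism
l = 8 in, w = 2.7 in, h = 13 in
Formula: V = l * w * h
V = 8 * 2.7 * 13
V = 21.6 * 13
V = 280.8
280.8 in^3


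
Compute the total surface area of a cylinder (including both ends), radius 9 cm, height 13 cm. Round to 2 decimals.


Shape: closed cylinder
Radius r = 9 cm, Height h = 13 cm
Formula: SA = 2*pi*r^2 + 2*pi*r*h = 2*pi*r*(r + h)
r + h = 22
2 * r * (r + h) = 2 * 9 * 22 = 396
SA = 396 * pi
SA = 1244.07
1244.07 cm^2


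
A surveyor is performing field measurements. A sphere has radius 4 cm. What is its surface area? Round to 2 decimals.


Shape: sphere
Radius r = 4 cm
Formula: SA = 4 * pi * r^2
r^2 = 16
SA = 4 * pi * 16
SA = 64 * pi
SA = 201.06
201.06 cm^2


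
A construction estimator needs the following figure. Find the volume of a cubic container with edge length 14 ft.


Shape: cube
Side s = 14 ft
Formula: V = s^3
V = 14 * 14 * 14
V = 196 * 14
V = 2744
2744 ft^3


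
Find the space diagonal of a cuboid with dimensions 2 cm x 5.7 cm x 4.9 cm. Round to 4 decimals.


Shape: rectangular box (space diagonal)
l = 2 cm, w = 5.7 cm, h = 4.9 cm
Visualize: the diagonal of the base, then a right triangle with that diagonal and the height.
Formula: d = sqrt(l^2 + w^2 + h^2)
l^2 + w^2 + h^2 = 4 + 32.49 + 24.01 = 60.5
d = sqrt(60.5)
d = 7.7782
7.7782 cm


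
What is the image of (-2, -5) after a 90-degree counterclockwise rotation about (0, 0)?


Transformation: rotation about the origin
Original point: (-2, -5)
Rule for 90 deg counterclockwise: (x, y) -> (-y, x)
Apply: (-2, -5) -> (5, -2)
(5, -2)


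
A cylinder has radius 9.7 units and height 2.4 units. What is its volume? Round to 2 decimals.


Shape: cylinder
Radius r = 9.7 units, Height h = 2.4 units
Formula: V = pi * r^2 * h
r^2 = 94.09
V = pi * 94.09 * 2.4
V = 225.816 * pi
V = 709.42
709.42 units^3


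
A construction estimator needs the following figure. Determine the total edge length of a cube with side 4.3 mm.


Shape: cube
Side s = 4.3 mm
A cube has 12 edges, all equal.
Formula: total edge length = 12 * s
Total = 12 * 4.3
Total = 51.6
51.6 mm


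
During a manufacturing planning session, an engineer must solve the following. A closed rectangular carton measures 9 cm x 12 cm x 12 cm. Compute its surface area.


Shape: rectangular prism
l = 9 cm, w = 12 cm, h = 12 cm
Formula: SA = 2(lw + lh + wh)
lw = 108, lh = 108, wh = 144
lw + lh + wh = 360
SA = 2 * 360
SA = 720
720 cm^2


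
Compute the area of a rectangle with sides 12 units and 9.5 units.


Shape: rectangle
Length l = 12 units, Width w = 9.5 units
Formula: A = l * w
A = 12 * 9.5
A = 114
114 units^2


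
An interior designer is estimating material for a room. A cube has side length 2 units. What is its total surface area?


Shape: cube
Side s = 2 units
A cube has 6 square faces.
Formula: SA = 6 * s^2
s^2 = 4
SA = 6 * 4
SA = 24
24 units^2


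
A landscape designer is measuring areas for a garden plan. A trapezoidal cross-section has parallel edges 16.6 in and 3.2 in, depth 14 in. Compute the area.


Shape: trapezoid
Parallel sides a = 16.6 in, b = 3.2 in; Height h = 14 in
Formula: A = (a + b) * h / 2
a + b = 16.6 + 3.2 = 19.8
A = 19.8 * 14 / 2
A = 277.2 / 2
A = 138.6
138.6 in^2


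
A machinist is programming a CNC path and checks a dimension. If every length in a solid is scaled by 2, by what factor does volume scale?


Linear scale factor k = 2
Rule: under a linear scaling by k, volumes scale by k^3.
k^3 = 2 * 2 * 2
k^3 = 4 * 2
k^3 = 8
Volume scales by a factor of 8.
8 (dimensionless)


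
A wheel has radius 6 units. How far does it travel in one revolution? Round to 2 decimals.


Shape: circle
Radius r = 6 units
Formula: C = 2 * pi * r
C = 2 * pi * 6
C = 12 * pi
C = 37.7
37.7 units


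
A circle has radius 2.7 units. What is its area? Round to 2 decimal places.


Shape: circle
Radius r = 2.7 units
Formula: A = pi * r^2
r^2 = 2.7^2 = 7.29
A = pi * 7.29
A = 22.9
22.9 units^2


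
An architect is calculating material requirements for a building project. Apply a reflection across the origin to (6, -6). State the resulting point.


Transformation: reflection
Original point: (6, -6)
Rule for reflection through the origin: (x, y) -> (-x, -y)
Apply: (6, -6) -> (-6, 6)
(-6, 6)


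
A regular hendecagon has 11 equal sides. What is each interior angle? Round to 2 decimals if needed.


Shape: regular hendecagon (11 sides)
Formula: interior angle = (n - 2) * 180 / n
(n - 2) = 9
(n - 2) * 180 = 1620
angle = 1620 / 11
angle = 147.27
147.27 degrees


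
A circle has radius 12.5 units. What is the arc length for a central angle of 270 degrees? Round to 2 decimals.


Shape: circular arc
Radius r = 12.5 units, Angle = 270 degrees
Formula: L = (angle/360) * 2 * pi * r
2 * pi * r = 25 * pi
L = (270/360) * 25 * pi
L = 18.75 * pi
L = 58.9
58.9 units


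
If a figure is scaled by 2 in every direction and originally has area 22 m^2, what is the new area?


Linear scale factor k = 2
Original area = 22 m^2
Rule: under a linear scaling by k, areas scale by k^2.
k^2 = 2^2 = 4
New area = 22 * 4
New area = 88
88 m^2


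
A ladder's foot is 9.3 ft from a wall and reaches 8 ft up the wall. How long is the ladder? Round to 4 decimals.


Shape: right triangle
Legs a = 9.3 ft, b = 8 ft
Formula: c = sqrt(a^2 + b^2)
a^2 = 86.49, b^2 = 64
a^2 + b^2 = 150.49
c = sqrt(150.49)
c = 12.2674
12.2674 ft


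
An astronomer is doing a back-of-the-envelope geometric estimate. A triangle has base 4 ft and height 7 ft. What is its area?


Shape: triangle
Base b = 4 ft, Height h = 7 ft
Formula: A = (1/2) * b * h
A = 0.5 * 4 * 7
A = 0.5 * 28
A = 14
14 ft^2


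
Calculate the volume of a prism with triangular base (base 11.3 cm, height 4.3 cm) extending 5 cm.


Shape: triangular prism
Triangle base = 11.3 cm, triangle height = 4.3 cm, prism length L = 5 cm
Formula: V = (1/2 * b * h_tri) * L
Cross-section area = 0.5 * 11.3 * 4.3 = 24.295
V = 24.295 * 5
V = 121.475
121.475 cm^3


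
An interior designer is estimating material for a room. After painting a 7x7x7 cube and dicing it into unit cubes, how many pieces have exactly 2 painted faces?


Large cube: 7 x 7 x 7, cut into unit cubes.
n = 7, so n - 2 = 5
Cubes with 2 painted faces lie along the edges, excluding corners.
A cube has 12 edges; each contributes (n - 2) = 5 such cubes.
Count = 12 * 5 = 60
60 unit cubes


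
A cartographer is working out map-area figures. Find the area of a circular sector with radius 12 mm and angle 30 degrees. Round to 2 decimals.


Shape: circular sector
Radius r = 12 mm, Angle = 30 degrees
Formula: A = (angle/360) * pi * r^2
r^2 = 144
Fraction of circle = 30/360
A = (30/360) * pi * 144
A = 12 * pi
A = 37.7
37.7 mm^2


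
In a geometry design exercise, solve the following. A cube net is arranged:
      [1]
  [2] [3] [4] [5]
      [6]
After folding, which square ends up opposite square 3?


Net: cross layout. Take square 3 as the base (bottom).
Fold the four squares in the horizontal row up around 3: 2 -> left, 4 -> right, 5 wraps to the top.
Fold 1 and 6 up from 3: 1 -> back, 6 -> front.
Opposite pairs are therefore: (1, 6), (2, 4), (3, 5).
Face 3 is opposite face 5.
face 5


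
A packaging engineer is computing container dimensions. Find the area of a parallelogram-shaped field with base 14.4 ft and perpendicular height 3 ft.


Shape: parallelogram
Base b = 14.4 ft, Height h = 3 ft
Formula: A = b * h
A = 14.4 * 3
A = 43.2
43.2 ft^2


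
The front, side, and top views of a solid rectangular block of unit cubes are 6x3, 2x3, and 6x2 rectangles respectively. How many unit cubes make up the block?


Orthographic views of a solid rectangular block:
Front view 6 x 3 -> length = 6, height = 3
Side view 2 x 3 -> width = 2, height = 3 (consistent)
Top view 6 x 2 -> confirms length = 6, width = 2
The block is 6 x 2 x 3.
Total unit cubes = 6 * 2 * 3 = 36
36 unit cubes


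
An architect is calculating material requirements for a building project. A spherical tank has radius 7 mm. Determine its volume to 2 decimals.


Shape: sphere
Radius r = 7 mm
Formula: V = (4/3) * pi * r^3
r^3 = 343
(4/3) * 343 = 457.333333
V = 457.333333 * pi
V = 1436.76
1436.76 mm^3


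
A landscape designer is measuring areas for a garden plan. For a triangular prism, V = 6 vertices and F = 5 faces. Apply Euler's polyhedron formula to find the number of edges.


Polyhedron: triangular prism
Euler's formula for convex polyhedra: V - E + F = 2
Given: V = 6 vertices and F = 5 faces
Solve for E:
E = V + F - 2 = 6 + 5 - 2 = 9
9 edges


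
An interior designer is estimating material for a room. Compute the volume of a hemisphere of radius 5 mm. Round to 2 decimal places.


Shape: hemisphere (half of a sphere)
Radius r = 5 mm
Formula: V = (1/2) * (4/3) * pi * r^3 = (2/3) * pi * r^3
r^3 = 125
(2/3) * 125 = 83.333333
V = 83.333333 * pi
V = 261.8
261.8 mm^3


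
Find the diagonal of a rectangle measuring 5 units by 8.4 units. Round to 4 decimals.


Shape: rectangle (diagonal via Pythagoras)
Sides: 5 units and 8.4 units
Formula: d = sqrt(l^2 + w^2)
l^2 = 25, w^2 = 70.56
l^2 + w^2 = 95.56
d = sqrt(95.56)
d = 9.7755
9.7755 units


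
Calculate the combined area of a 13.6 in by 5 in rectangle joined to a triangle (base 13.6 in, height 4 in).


Composite shape: rectangle + triangle
Rectangle area = 13.6 * 5 = 68
Triangle area = 0.5 * 13.6 * 4 = 27.2
Total = 68 + 27.2
Total = 95.2
95.2 in^2


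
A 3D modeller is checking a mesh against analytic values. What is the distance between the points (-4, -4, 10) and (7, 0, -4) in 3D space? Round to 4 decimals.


3D distance between two points
P1 = (-4, -4, 10), P2 = (7, 0, -4)
Formula: d = sqrt((x2-x1)^2 + (y2-y1)^2 + (z2-z1)^2)
dx = 7 - -4 = 11
dy = 0 - -4 = 4
dz = -4 - 10 = -14
dx^2 + dy^2 + dz^2 = 121 + 16 + 196 = 333
d = sqrt(333)
d = 18.2483
18.2483 units


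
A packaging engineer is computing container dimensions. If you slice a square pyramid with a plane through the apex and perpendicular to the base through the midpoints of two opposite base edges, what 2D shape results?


Solid: square pyramid
Cutting plane: through the apex and perpendicular to the base through the midpoints of two opposite base edges
Visualize the intersection of the plane with the solid's surface.
The boundary of the cut region is a isosceles triangle.
isosceles triangle


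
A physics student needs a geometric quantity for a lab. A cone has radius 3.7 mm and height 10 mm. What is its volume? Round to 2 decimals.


Shape: cone
Radius r = 3.7 mm, Height h = 10 mm
Formula: V = (1/3) * pi * r^2 * h
r^2 = 13.69
pi * r^2 * h = pi * 13.69 * 10 = 136.9 * pi
V = 136.9 * pi / 3
V = 143.36
143.36 mm^3


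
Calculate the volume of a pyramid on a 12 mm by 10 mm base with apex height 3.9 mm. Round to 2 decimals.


Shape: rectangular pyramid
Base: 12 mm x 10 mm, Height h = 3.9 mm
Formula: V = (1/3) * base_area * h
base_area = 12 * 10 = 120
base_area * h = 120 * 3.9 = 468
V = 468 / 3
V = 156
156 mm^3


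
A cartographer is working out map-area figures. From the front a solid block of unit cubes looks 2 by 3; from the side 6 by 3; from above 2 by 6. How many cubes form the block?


Orthographic views of a solid rectangular block:
Front view 2 x 3 -> length = 2, height = 3
Side view 6 x 3 -> width = 6, height = 3 (consistent)
Top view 2 x 6 -> confirms length = 2, width = 6
The block is 2 x 6 x 3.
Total unit cubes = 2 * 6 * 3 = 36
36 unit cubes


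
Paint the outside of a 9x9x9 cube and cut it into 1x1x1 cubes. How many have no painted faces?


Large cube: 9 x 9 x 9, cut into unit cubes.
n = 9, so n - 2 = 7
Unpainted cubes form the interior (n - 2)^3 block.
(n - 2)^3 = 7^3 = 343
343 unit cubes


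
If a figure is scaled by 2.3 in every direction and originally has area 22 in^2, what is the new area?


Linear scale factor k = 2.3
Original area = 22 in^2
Rule: under a linear scaling by k, areas scale by k^2.
k^2 = 2.3^2 = 5.29
New area = 22 * 5.29
New area = 116.38
116.38 in^2


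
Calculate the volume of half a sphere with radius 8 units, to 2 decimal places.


Shape: hemisphere (half of a sphere)
Radius r = 8 units
Formula: V = (1/2) * (4/3) * pi * r^3 = (2/3) * pi * r^3
r^3 = 512
(2/3) * 512 = 341.333333
V = 341.333333 * pi
V = 1072.33
1072.33 units^3


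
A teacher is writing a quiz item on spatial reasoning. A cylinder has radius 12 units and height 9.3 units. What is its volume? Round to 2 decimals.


Shape: cylinder
Radius r = 12 units, Height h = 9.3 units
Formula: V = pi * r^2 * h
r^2 = 144
V = pi * 144 * 9.3
V = 1339.2 * pi
V = 4207.22
4207.22 units^3


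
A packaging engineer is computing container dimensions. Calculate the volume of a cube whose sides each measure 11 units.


Shape: cube
Side s = 11 units
Formula: V = s^3
V = 11 * 11 * 11
V = 121 * 11
V = 1331
1331 units^3


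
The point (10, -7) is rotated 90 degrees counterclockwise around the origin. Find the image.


Transformation: rotation about the origin
Original point: (10, -7)
Rule for 90 deg counterclockwise: (x, y) -> (-y, x)
Apply: (10, -7) -> (7, 10)
(7, 10)


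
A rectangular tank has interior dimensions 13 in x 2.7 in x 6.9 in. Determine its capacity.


Shape: rectangular prism
l = 13 in, w = 2.7 in, h = 6.9 in
Formula: V = l * w * h
V = 13 * 2.7 * 6.9
V = 35.1 * 6.9
V = 242.19
242.19 in^3


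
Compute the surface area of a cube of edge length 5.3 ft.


Shape: cube
Side s = 5.3 ft
A cube has 6 square faces.
Formula: SA = 6 * s^2
s^2 = 28.09
SA = 6 * 28.09
SA = 168.54
168.54 ft^2


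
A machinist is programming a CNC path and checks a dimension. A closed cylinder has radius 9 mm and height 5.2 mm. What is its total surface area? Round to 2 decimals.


Shape: closed cylinder
Radius r = 9 mm, Height h = 5.2 mm
Formula: SA = 2*pi*r^2 + 2*pi*r*h = 2*pi*r*(r + h)
r + h = 14.2
2 * r * (r + h) = 2 * 9 * 14.2 = 255.6
SA = 255.6 * pi
SA = 802.99
802.99 mm^2


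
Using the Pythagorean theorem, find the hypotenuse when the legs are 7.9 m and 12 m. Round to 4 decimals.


Shape: right triangle
Legs a = 7.9 m, b = 12 m
Formula: c = sqrt(a^2 + b^2)
a^2 = 62.41, b^2 = 144
a^2 + b^2 = 206.41
c = sqrt(206.41)
c = 14.367
14.367 m


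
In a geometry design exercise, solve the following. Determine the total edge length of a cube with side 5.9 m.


Shape: cube
Side s = 5.9 m
A cube has 12 edges, all equal.
Formula: total edge length = 12 * s
Total = 12 * 5.9
Total = 70.8
70.8 m


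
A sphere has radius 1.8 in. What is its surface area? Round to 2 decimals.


Shape: sphere
Radius r = 1.8 in
Formula: SA = 4 * pi * r^2
r^2 = 3.24
SA = 4 * pi * 3.24
SA = 12.96 * pi
SA = 40.72
40.72 in^2


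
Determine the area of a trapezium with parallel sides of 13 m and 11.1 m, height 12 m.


Shape: trapezoid
Parallel sides a = 13 m, b = 11.1 m; Height h = 12 m
Formula: A = (a + b) * h / 2
a + b = 13 + 11.1 = 24.1
A = 24.1 * 12 / 2
A = 289.2 / 2
A = 144.6
144.6 m^2


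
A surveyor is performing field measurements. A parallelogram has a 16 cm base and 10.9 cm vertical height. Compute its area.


Shape: parallelogram
Base b = 16 cm, Height h = 10.9 cm
Formula: A = b * h
A = 16 * 10.9
A = 174.4
174.4 cm^2


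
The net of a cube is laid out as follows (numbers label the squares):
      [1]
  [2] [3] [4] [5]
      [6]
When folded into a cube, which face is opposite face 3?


Net: cross layout. Take square 3 as the base (bottom).
Fold the four squares in the horizontal row up around 3: 2 -> left, 4 -> right, 5 wraps to the top.
Fold 1 and 6 up from 3: 1 -> back, 6 -> front.
Opposite pairs are therefore: (1, 6), (2, 4), (3, 5).
Face 3 is opposite face 5.
face 5


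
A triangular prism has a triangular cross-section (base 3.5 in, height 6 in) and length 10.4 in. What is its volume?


Shape: triangular prism
Triangle base = 3.5 in, triangle height = 6 in, prism length L = 10.4 in
Formula: V = (1/2 * b * h_tri) * L
Cross-section area = 0.5 * 3.5 * 6 = 10.5
V = 10.5 * 10.4
V = 109.2
109.2 in^3


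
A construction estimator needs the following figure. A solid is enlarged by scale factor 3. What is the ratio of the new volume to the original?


Linear scale factor k = 3
Rule: under a linear scaling by k, volumes scale by k^3.
k^3 = 3 * 3 * 3
k^3 = 9 * 3
k^3 = 27
Volume scales by a factor of 27.
27 (dimensionless)


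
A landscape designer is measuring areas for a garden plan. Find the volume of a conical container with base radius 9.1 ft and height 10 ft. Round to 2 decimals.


Shape: cone
Radius r = 9.1 ft, Height h = 10 ft
Formula: V = (1/3) * pi * r^2 * h
r^2 = 82.81
pi * r^2 * h = pi * 82.81 * 10 = 828.1 * pi
V = 828.1 * pi / 3
V = 867.18
867.18 ft^3


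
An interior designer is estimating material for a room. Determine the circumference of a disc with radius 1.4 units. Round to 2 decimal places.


Shape: circle
Radius r = 1.4 units
Formula: C = 2 * pi * r
C = 2 * pi * 1.4
C = 2.8 * pi
C = 8.8
8.8 units


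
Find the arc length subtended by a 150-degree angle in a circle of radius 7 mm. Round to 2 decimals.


Shape: circular arc
Radius r = 7 mm, Angle = 150 degrees
Formula: L = (angle/360) * 2 * pi * r
2 * pi * r = 14 * pi
L = (150/360) * 14 * pi
L = 5.833333 * pi
L = 18.33
18.33 mm


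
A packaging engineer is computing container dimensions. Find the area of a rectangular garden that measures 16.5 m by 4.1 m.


Shape: rectangle
Length l = 16.5 m, Width w = 4.1 m
Formula: A = l * w
A = 16.5 * 4.1
A = 67.65
67.65 m^2


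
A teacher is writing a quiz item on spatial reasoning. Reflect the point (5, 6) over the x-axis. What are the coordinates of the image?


Transformation: reflection
Original point: (5, 6)
Rule for reflection over the x-axis: (x, y) -> (x, -y)
Apply: (5, 6) -> (5, -6)
(5, -6)


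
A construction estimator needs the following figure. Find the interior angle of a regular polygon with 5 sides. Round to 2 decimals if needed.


Shape: regular pentagon (5 sides)
Formula: interior angle = (n - 2) * 180 / n
(n - 2) = 3
(n - 2) * 180 = 540
angle = 540 / 5
angle = 108
108 degrees


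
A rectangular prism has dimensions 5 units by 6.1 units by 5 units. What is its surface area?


Shape: rectangular prism
l = 5 units, w = 6.1 units, h = 5 units
Formula: SA = 2(lw + lh + wh)
lw = 30.5, lh = 25, wh = 30.5
lw + lh + wh = 86
SA = 2 * 86
SA = 172
172 units^2


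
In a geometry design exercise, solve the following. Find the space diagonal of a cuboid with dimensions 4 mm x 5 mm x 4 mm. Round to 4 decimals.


Shape: rectangular box (space diagonal)
l = 4 mm, w = 5 mm, h = 4 mm
Visualize: the diagonal of the base, then a right triangle with that diagonal and the height.
Formula: d = sqrt(l^2 + w^2 + h^2)
l^2 + w^2 + h^2 = 16 + 25 + 16 = 57
d = sqrt(57)
d = 7.5498
7.5498 mm


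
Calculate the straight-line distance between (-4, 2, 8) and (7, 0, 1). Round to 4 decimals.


3D distance between two points
P1 = (-4, 2, 8), P2 = (7, 0, 1)
Formula: d = sqrt((x2-x1)^2 + (y2-y1)^2 + (z2-z1)^2)
dx = 7 - -4 = 11
dy = 0 - 2 = -2
dz = 1 - 8 = -7
dx^2 + dy^2 + dz^2 = 121 + 4 + 49 = 174
d = sqrt(174)
d = 13.1909
13.1909 units


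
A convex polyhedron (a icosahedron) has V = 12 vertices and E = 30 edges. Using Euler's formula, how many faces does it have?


Polyhedron: icosahedron
Euler's formula for convex polyhedra: V - E + F = 2
Given: V = 12 vertices and E = 30 edges
Solve for F:
F = 2 + E - V = 2 + 30 - 12 = 20
20 faces


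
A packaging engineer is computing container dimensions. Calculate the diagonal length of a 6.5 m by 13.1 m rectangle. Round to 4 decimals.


Shape: rectangle (diagonal via Pythagoras)
Sides: 6.5 m and 13.1 m
Formula: d = sqrt(l^2 + w^2)
l^2 = 42.25, w^2 = 171.61
l^2 + w^2 = 213.86
d = sqrt(213.86)
d = 14.624
14.624 m


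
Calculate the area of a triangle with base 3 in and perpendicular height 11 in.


Shape: triangle
Base b = 3 in, Height h = 11 in
Formula: A = (1/2) * b * h
A = 0.5 * 3 * 11
A = 0.5 * 33
A = 16.5
16.5 in^2


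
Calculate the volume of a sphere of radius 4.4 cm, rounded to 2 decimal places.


Shape: sphere
Radius r = 4.4 cm
Formula: V = (4/3) * pi * r^3
r^3 = 85.184
(4/3) * 85.184 = 113.578667
V = 113.578667 * pi
V = 356.82
356.82 cm^3


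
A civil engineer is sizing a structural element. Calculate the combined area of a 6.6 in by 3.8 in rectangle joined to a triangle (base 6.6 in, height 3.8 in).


Composite shape: rectangle + triangle
Rectangle area = 6.6 * 3.8 = 25.08
Triangle area = 0.5 * 6.6 * 3.8 = 12.54
Total = 25.08 + 12.54
Total = 37.62
37.62 in^2


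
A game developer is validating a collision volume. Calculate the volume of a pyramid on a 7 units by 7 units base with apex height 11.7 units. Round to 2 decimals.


Shape: rectangular pyramid
Base: 7 units x 7 units, Height h = 11.7 units
Formula: V = (1/3) * base_area * h
base_area = 7 * 7 = 49
base_area * h = 49 * 11.7 = 573.3
V = 573.3 / 3
V = 191.1
191.1 units^3


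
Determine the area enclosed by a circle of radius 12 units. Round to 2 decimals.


Shape: circle
Radius r = 12 units
Formula: A = pi * r^2
r^2 = 12^2 = 144
A = pi * 144
A = 452.39
452.39 units^2


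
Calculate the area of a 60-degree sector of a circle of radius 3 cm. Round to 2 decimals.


Shape: circular sector
Radius r = 3 cm, Angle = 60 degrees
Formula: A = (angle/360) * pi * r^2
r^2 = 9
Fraction of circle = 60/360
A = (60/360) * pi * 9
A = 1.5 * pi
A = 4.71
4.71 cm^2


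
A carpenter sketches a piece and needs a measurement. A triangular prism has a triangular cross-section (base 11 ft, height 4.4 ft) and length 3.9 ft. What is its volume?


Shape: triangular prism
Triangle base = 11 ft, triangle height = 4.4 ft, prism length L = 3.9 ft
Formula: V = (1/2 * b * h_tri) * L
Cross-section area = 0.5 * 11 * 4.4 = 24.2
V = 24.2 * 3.9
V = 94.38
94.38 ft^3


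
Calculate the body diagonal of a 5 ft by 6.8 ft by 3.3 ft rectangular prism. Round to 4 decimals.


Shape: rectangular box (space diagonal)
l = 5 ft, w = 6.8 ft, h = 3.3 ft
Visualize: the diagonal of the base, then a right triangle with that diagonal and the height.
Formula: d = sqrt(l^2 + w^2 + h^2)
l^2 + w^2 + h^2 = 25 + 46.24 + 10.89 = 82.13
d = sqrt(82.13)
d = 9.0626
9.0626 ft


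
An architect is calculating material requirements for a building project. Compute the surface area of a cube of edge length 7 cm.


Shape: cube
Side s = 7 cm
A cube has 6 square faces.
Formula: SA = 6 * s^2
s^2 = 49
SA = 6 * 49
SA = 294
294 cm^2


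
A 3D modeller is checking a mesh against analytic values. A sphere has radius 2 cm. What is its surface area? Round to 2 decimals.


Shape: sphere
Radius r = 2 cm
Formula: SA = 4 * pi * r^2
r^2 = 4
SA = 4 * pi * 4
SA = 16 * pi
SA = 50.27
50.27 cm^2


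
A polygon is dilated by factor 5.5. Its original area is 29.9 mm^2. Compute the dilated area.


Linear scale factor k = 5.5
Original area = 29.9 mm^2
Rule: under a linear scaling by k, areas scale by k^2.
k^2 = 5.5^2 = 30.25
New area = 29.9 * 30.25
New area = 904.475
904.475 mm^2


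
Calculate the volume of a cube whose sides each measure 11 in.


Shape: cube
Side s = 11 in
Formula: V = s^3
V = 11 * 11 * 11
V = 121 * 11
V = 1331
1331 in^3


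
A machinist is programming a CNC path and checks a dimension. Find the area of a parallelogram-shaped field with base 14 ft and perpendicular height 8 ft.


Shape: parallelogram
Base b = 14 ft, Height h = 8 ft
Formula: A = b * h
A = 14 * 8
A = 112
112 ft^2
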